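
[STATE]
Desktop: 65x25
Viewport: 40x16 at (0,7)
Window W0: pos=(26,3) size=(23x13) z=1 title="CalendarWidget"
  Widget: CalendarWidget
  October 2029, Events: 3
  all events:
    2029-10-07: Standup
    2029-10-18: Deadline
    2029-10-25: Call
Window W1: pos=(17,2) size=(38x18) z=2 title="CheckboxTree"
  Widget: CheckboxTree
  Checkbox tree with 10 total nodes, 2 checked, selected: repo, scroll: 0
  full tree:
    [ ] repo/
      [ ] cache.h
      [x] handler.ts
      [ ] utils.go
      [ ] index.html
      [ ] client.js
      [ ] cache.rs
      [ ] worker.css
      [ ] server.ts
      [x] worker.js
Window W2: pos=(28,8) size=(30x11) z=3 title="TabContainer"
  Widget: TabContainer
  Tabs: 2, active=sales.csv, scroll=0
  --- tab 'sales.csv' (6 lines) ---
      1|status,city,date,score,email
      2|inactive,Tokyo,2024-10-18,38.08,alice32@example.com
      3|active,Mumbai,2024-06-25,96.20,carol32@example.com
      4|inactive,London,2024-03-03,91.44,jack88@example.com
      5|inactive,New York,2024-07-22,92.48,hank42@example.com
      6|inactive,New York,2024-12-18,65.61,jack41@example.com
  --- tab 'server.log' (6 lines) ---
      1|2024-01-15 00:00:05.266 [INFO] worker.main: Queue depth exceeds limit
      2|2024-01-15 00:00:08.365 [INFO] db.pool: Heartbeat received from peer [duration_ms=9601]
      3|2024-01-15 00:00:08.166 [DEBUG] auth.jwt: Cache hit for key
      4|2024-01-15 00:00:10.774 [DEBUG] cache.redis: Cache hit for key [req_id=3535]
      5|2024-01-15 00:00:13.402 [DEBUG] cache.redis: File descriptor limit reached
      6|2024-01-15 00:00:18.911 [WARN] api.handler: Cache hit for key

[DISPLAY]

                 ┃   [x] handler.ts     
                 ┃   [ ] uti┏━━━━━━━━━━━
                 ┃   [ ] ind┃ TabContain
                 ┃   [ ] cli┠───────────
                 ┃   [ ] cac┃[sales.csv]
                 ┃   [ ] wor┃───────────
                 ┃   [ ] ser┃status,city
                 ┃   [x] wor┃inactive,To
                 ┃          ┃active,Mumb
                 ┃          ┃inactive,Lo
                 ┃          ┃inactive,Ne
                 ┃          ┗━━━━━━━━━━━
                 ┗━━━━━━━━━━━━━━━━━━━━━━
                                        
                                        
                                        


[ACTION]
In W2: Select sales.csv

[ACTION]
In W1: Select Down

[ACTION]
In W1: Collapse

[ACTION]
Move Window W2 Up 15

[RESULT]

                 ┃   [x] han┃active,Mumb
                 ┃   [ ] uti┃inactive,Lo
                 ┃   [ ] ind┃inactive,Ne
                 ┃   [ ] cli┗━━━━━━━━━━━
                 ┃   [ ] cache.rs       
                 ┃   [ ] worker.css     
                 ┃   [ ] server.ts      
                 ┃   [x] worker.js      
                 ┃                      
                 ┃                      
                 ┃                      
                 ┃                      
                 ┗━━━━━━━━━━━━━━━━━━━━━━
                                        
                                        
                                        


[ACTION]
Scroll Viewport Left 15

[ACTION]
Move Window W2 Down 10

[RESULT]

                 ┃   [x] handler.ts     
                 ┃   [ ] utils.go       
                 ┃   [ ] index.html     
                 ┃   [ ] cli┏━━━━━━━━━━━
                 ┃   [ ] cac┃ TabContain
                 ┃   [ ] wor┠───────────
                 ┃   [ ] ser┃[sales.csv]
                 ┃   [x] wor┃───────────
                 ┃          ┃status,city
                 ┃          ┃inactive,To
                 ┃          ┃active,Mumb
                 ┃          ┃inactive,Lo
                 ┗━━━━━━━━━━┃inactive,Ne
                            ┗━━━━━━━━━━━
                                        
                                        


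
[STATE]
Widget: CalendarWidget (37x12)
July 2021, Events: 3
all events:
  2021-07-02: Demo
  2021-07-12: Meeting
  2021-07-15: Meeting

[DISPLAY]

              July 2021              
Mo Tu We Th Fr Sa Su                 
          1  2*  3  4                
 5  6  7  8  9 10 11                 
12* 13 14 15* 16 17 18               
19 20 21 22 23 24 25                 
26 27 28 29 30 31                    
                                     
                                     
                                     
                                     
                                     


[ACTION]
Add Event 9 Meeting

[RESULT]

              July 2021              
Mo Tu We Th Fr Sa Su                 
          1  2*  3  4                
 5  6  7  8  9* 10 11                
12* 13 14 15* 16 17 18               
19 20 21 22 23 24 25                 
26 27 28 29 30 31                    
                                     
                                     
                                     
                                     
                                     


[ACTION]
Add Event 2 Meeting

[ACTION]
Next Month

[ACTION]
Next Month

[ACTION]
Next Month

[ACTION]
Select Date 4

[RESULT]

             October 2021            
Mo Tu We Th Fr Sa Su                 
             1  2  3                 
[ 4]  5  6  7  8  9 10               
11 12 13 14 15 16 17                 
18 19 20 21 22 23 24                 
25 26 27 28 29 30 31                 
                                     
                                     
                                     
                                     
                                     


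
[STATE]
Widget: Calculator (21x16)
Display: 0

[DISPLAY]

                    0
┌───┬───┬───┬───┐    
│ 7 │ 8 │ 9 │ ÷ │    
├───┼───┼───┼───┤    
│ 4 │ 5 │ 6 │ × │    
├───┼───┼───┼───┤    
│ 1 │ 2 │ 3 │ - │    
├───┼───┼───┼───┤    
│ 0 │ . │ = │ + │    
├───┼───┼───┼───┤    
│ C │ MC│ MR│ M+│    
└───┴───┴───┴───┘    
                     
                     
                     
                     


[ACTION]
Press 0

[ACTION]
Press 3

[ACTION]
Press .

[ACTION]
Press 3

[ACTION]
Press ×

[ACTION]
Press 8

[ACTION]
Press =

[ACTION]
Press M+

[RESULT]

                 26.4
┌───┬───┬───┬───┐    
│ 7 │ 8 │ 9 │ ÷ │    
├───┼───┼───┼───┤    
│ 4 │ 5 │ 6 │ × │    
├───┼───┼───┼───┤    
│ 1 │ 2 │ 3 │ - │    
├───┼───┼───┼───┤    
│ 0 │ . │ = │ + │    
├───┼───┼───┼───┤    
│ C │ MC│ MR│ M+│    
└───┴───┴───┴───┘    
                     
                     
                     
                     


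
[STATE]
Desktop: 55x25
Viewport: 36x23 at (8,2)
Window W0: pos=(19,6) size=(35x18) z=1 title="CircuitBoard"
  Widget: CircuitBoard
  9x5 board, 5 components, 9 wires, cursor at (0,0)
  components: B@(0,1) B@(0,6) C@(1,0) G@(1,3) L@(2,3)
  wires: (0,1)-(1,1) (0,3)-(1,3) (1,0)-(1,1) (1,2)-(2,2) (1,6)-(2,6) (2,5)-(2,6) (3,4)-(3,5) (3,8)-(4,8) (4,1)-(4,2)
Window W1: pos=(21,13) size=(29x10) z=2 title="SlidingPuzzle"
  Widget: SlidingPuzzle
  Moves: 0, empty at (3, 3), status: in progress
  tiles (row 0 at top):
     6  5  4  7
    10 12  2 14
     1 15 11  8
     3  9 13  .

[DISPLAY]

                                    
                                    
                                    
                                    
           ┏━━━━━━━━━━━━━━━━━━━━━━━━
           ┃ CircuitBoard           
           ┠────────────────────────
           ┃   0 1 2 3 4 5 6 7 8    
           ┃0  [.]  B       ·       
           ┃        │       │       
           ┃1   C ─ ·   ·   G       
           ┃ ┏━━━━━━━━━━━━━━━━━━━━━━
           ┃2┃ SlidingPuzzle        
           ┃ ┠──────────────────────
           ┃3┃┌────┬────┬────┬────┐ 
           ┃ ┃│  6 │  5 │  4 │  7 │ 
           ┃4┃├────┼────┼────┼────┤ 
           ┃C┃│ 10 │ 12 │  2 │ 14 │ 
           ┃ ┃├────┼────┼────┼────┤ 
           ┃ ┃│  1 │ 15 │ 11 │  8 │ 
           ┃ ┗━━━━━━━━━━━━━━━━━━━━━━
           ┗━━━━━━━━━━━━━━━━━━━━━━━━
                                    


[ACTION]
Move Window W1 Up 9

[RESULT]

                                    
                                    
             ┏━━━━━━━━━━━━━━━━━━━━━━
             ┃ SlidingPuzzle        
           ┏━┠──────────────────────
           ┃ ┃┌────┬────┬────┬────┐ 
           ┠─┃│  6 │  5 │  4 │  7 │ 
           ┃ ┃├────┼────┼────┼────┤ 
           ┃0┃│ 10 │ 12 │  2 │ 14 │ 
           ┃ ┃├────┼────┼────┼────┤ 
           ┃1┃│  1 │ 15 │ 11 │  8 │ 
           ┃ ┗━━━━━━━━━━━━━━━━━━━━━━
           ┃2           ·   L       
           ┃                        
           ┃3                   · ─ 
           ┃                        
           ┃4       · ─ ·           
           ┃Cursor: (0,0)           
           ┃                        
           ┃                        
           ┃                        
           ┗━━━━━━━━━━━━━━━━━━━━━━━━
                                    


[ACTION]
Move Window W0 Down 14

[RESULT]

                                    
                                    
             ┏━━━━━━━━━━━━━━━━━━━━━━
             ┃ SlidingPuzzle        
             ┠──────────────────────
           ┏━┃┌────┬────┬────┬────┐ 
           ┃ ┃│  6 │  5 │  4 │  7 │ 
           ┠─┃├────┼────┼────┼────┤ 
           ┃ ┃│ 10 │ 12 │  2 │ 14 │ 
           ┃0┃├────┼────┼────┼────┤ 
           ┃ ┃│  1 │ 15 │ 11 │  8 │ 
           ┃1┗━━━━━━━━━━━━━━━━━━━━━━
           ┃            │           
           ┃2           ·   L       
           ┃                        
           ┃3                   · ─ 
           ┃                        
           ┃4       · ─ ·           
           ┃Cursor: (0,0)           
           ┃                        
           ┃                        
           ┃                        
           ┗━━━━━━━━━━━━━━━━━━━━━━━━


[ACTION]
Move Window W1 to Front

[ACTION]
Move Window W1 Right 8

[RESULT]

                                    
                                    
                  ┏━━━━━━━━━━━━━━━━━
                  ┃ SlidingPuzzle   
                  ┠─────────────────
           ┏━━━━━━┃┌────┬────┬────┬─
           ┃ Circu┃│  6 │  5 │  4 │ 
           ┠──────┃├────┼────┼────┼─
           ┃   0 1┃│ 10 │ 12 │  2 │ 
           ┃0  [.]┃├────┼────┼────┼─
           ┃      ┃│  1 │ 15 │ 11 │ 
           ┃1   C ┗━━━━━━━━━━━━━━━━━
           ┃            │           
           ┃2           ·   L       
           ┃                        
           ┃3                   · ─ 
           ┃                        
           ┃4       · ─ ·           
           ┃Cursor: (0,0)           
           ┃                        
           ┃                        
           ┃                        
           ┗━━━━━━━━━━━━━━━━━━━━━━━━


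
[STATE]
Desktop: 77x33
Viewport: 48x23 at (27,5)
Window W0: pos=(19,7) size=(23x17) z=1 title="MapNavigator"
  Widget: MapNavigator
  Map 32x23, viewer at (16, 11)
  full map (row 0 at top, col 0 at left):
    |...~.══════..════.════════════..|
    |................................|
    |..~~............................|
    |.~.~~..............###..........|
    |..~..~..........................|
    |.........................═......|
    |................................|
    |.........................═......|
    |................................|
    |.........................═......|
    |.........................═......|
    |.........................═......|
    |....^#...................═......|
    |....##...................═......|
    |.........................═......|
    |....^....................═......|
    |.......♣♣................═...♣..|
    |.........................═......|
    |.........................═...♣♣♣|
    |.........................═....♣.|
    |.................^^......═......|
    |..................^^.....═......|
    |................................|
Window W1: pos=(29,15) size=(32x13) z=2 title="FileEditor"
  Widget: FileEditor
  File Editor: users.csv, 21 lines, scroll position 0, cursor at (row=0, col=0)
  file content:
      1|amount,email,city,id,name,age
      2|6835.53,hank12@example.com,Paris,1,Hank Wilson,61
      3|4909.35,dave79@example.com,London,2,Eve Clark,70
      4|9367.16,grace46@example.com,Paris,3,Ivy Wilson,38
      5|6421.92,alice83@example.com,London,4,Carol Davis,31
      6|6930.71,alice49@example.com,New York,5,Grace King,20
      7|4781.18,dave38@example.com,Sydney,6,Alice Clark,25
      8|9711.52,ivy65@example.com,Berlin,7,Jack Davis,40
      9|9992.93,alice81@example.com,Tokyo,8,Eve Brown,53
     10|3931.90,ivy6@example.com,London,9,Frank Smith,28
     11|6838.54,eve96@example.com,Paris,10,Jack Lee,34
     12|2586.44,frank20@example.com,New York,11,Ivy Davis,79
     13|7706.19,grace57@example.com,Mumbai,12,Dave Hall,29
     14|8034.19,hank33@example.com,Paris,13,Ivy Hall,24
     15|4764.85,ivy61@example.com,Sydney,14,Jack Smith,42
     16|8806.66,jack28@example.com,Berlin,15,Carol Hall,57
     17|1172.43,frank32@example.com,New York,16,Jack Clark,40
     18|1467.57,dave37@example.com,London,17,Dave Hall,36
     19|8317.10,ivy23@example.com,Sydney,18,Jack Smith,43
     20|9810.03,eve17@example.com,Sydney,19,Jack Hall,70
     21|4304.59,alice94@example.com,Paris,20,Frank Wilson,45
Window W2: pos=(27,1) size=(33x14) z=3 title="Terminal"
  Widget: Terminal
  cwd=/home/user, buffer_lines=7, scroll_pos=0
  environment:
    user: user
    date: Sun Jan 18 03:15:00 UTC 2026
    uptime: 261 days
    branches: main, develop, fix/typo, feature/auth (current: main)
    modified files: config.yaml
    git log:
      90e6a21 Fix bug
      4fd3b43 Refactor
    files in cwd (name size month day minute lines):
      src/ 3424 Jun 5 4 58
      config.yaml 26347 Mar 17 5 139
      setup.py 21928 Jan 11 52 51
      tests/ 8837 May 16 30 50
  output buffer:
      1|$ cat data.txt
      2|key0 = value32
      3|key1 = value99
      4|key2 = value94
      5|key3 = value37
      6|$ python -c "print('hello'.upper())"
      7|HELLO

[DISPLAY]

┃key0 = value32                 ┃               
┃key1 = value99                 ┃               
┃key2 = value94                 ┃               
┃key3 = value37                 ┃               
┃$ python -c "print('hello'.uppe┃               
┃HELLO                          ┃               
┃$ █                            ┃               
┃                               ┃               
┃                               ┃               
┗━━━━━━━━━━━━━━━━━━━━━━━━━━━━━━━┛               
..┏━━━━━━━━━━━━━━━━━━━━━━━━━━━━━━┓              
..┃ FileEditor                   ┃              
..┠──────────────────────────────┨              
..┃█mount,email,city,id,name,age▲┃              
..┃6835.53,hank12@example.com,Pa█┃              
..┃4909.35,dave79@example.com,Lo░┃              
..┃9367.16,grace46@example.com,P░┃              
..┃6421.92,alice83@example.com,L░┃              
━━┃6930.71,alice49@example.com,N░┃              
  ┃4781.18,dave38@example.com,Sy░┃              
  ┃9711.52,ivy65@example.com,Ber░┃              
  ┃9992.93,alice81@example.com,T▼┃              
  ┗━━━━━━━━━━━━━━━━━━━━━━━━━━━━━━┛              


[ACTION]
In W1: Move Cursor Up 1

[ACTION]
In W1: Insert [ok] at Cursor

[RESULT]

┃key0 = value32                 ┃               
┃key1 = value99                 ┃               
┃key2 = value94                 ┃               
┃key3 = value37                 ┃               
┃$ python -c "print('hello'.uppe┃               
┃HELLO                          ┃               
┃$ █                            ┃               
┃                               ┃               
┃                               ┃               
┗━━━━━━━━━━━━━━━━━━━━━━━━━━━━━━━┛               
..┏━━━━━━━━━━━━━━━━━━━━━━━━━━━━━━┓              
..┃ FileEditor                   ┃              
..┠──────────────────────────────┨              
..┃ok█mount,email,city,id,name,a▲┃              
..┃6835.53,hank12@example.com,Pa█┃              
..┃4909.35,dave79@example.com,Lo░┃              
..┃9367.16,grace46@example.com,P░┃              
..┃6421.92,alice83@example.com,L░┃              
━━┃6930.71,alice49@example.com,N░┃              
  ┃4781.18,dave38@example.com,Sy░┃              
  ┃9711.52,ivy65@example.com,Ber░┃              
  ┃9992.93,alice81@example.com,T▼┃              
  ┗━━━━━━━━━━━━━━━━━━━━━━━━━━━━━━┛              


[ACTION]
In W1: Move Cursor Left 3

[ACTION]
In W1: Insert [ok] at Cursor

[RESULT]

┃key0 = value32                 ┃               
┃key1 = value99                 ┃               
┃key2 = value94                 ┃               
┃key3 = value37                 ┃               
┃$ python -c "print('hello'.uppe┃               
┃HELLO                          ┃               
┃$ █                            ┃               
┃                               ┃               
┃                               ┃               
┗━━━━━━━━━━━━━━━━━━━━━━━━━━━━━━━┛               
..┏━━━━━━━━━━━━━━━━━━━━━━━━━━━━━━┓              
..┃ FileEditor                   ┃              
..┠──────────────────────────────┨              
..┃ok█kamount,email,city,id,name▲┃              
..┃6835.53,hank12@example.com,Pa█┃              
..┃4909.35,dave79@example.com,Lo░┃              
..┃9367.16,grace46@example.com,P░┃              
..┃6421.92,alice83@example.com,L░┃              
━━┃6930.71,alice49@example.com,N░┃              
  ┃4781.18,dave38@example.com,Sy░┃              
  ┃9711.52,ivy65@example.com,Ber░┃              
  ┃9992.93,alice81@example.com,T▼┃              
  ┗━━━━━━━━━━━━━━━━━━━━━━━━━━━━━━┛              


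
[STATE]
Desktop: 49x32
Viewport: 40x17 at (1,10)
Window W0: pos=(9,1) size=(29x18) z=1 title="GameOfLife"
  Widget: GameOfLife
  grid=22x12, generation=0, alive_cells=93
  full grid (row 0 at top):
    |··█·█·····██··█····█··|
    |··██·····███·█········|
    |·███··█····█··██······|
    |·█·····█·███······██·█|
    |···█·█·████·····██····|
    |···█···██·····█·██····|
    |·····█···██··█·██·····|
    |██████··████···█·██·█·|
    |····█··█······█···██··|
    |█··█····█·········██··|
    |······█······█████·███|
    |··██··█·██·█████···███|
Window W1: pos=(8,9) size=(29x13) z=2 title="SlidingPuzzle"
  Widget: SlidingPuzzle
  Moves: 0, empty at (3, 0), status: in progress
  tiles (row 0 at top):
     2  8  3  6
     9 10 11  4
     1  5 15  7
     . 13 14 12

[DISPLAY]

       ┃ SlidingPuzzle             ┃┃   
       ┠───────────────────────────┨┃   
       ┃┌────┬────┬────┬────┐      ┃┃   
       ┃│  2 │  8 │  3 │  6 │      ┃┃   
       ┃├────┼────┼────┼────┤      ┃┃   
       ┃│  9 │ 10 │ 11 │  4 │      ┃┃   
       ┃├────┼────┼────┼────┤      ┃┃   
       ┃│  1 │  5 │ 15 │  7 │      ┃┃   
       ┃├────┼────┼────┼────┤      ┃┛   
       ┃│    │ 13 │ 14 │ 12 │      ┃    
       ┃└────┴────┴────┴────┘      ┃    
       ┗━━━━━━━━━━━━━━━━━━━━━━━━━━━┛    
                                        
                                        
                                        
                                        
                                        


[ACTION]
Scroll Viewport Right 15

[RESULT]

 SlidingPuzzle             ┃┃           
───────────────────────────┨┃           
┌────┬────┬────┬────┐      ┃┃           
│  2 │  8 │  3 │  6 │      ┃┃           
├────┼────┼────┼────┤      ┃┃           
│  9 │ 10 │ 11 │  4 │      ┃┃           
├────┼────┼────┼────┤      ┃┃           
│  1 │  5 │ 15 │  7 │      ┃┃           
├────┼────┼────┼────┤      ┃┛           
│    │ 13 │ 14 │ 12 │      ┃            
└────┴────┴────┴────┘      ┃            
━━━━━━━━━━━━━━━━━━━━━━━━━━━┛            
                                        
                                        
                                        
                                        
                                        


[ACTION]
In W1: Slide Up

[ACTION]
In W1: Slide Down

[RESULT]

 SlidingPuzzle             ┃┃           
───────────────────────────┨┃           
┌────┬────┬────┬────┐      ┃┃           
│  2 │  8 │  3 │  6 │      ┃┃           
├────┼────┼────┼────┤      ┃┃           
│  9 │ 10 │ 11 │  4 │      ┃┃           
├────┼────┼────┼────┤      ┃┃           
│    │  5 │ 15 │  7 │      ┃┃           
├────┼────┼────┼────┤      ┃┛           
│  1 │ 13 │ 14 │ 12 │      ┃            
└────┴────┴────┴────┘      ┃            
━━━━━━━━━━━━━━━━━━━━━━━━━━━┛            
                                        
                                        
                                        
                                        
                                        


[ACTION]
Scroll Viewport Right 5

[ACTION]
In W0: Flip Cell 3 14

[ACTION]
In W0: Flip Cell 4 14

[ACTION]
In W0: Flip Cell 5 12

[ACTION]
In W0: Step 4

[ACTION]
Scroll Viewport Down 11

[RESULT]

│  9 │ 10 │ 11 │  4 │      ┃┃           
├────┼────┼────┼────┤      ┃┃           
│    │  5 │ 15 │  7 │      ┃┃           
├────┼────┼────┼────┤      ┃┛           
│  1 │ 13 │ 14 │ 12 │      ┃            
└────┴────┴────┴────┘      ┃            
━━━━━━━━━━━━━━━━━━━━━━━━━━━┛            
                                        
                                        
                                        
                                        
                                        
                                        
                                        
                                        
                                        
                                        


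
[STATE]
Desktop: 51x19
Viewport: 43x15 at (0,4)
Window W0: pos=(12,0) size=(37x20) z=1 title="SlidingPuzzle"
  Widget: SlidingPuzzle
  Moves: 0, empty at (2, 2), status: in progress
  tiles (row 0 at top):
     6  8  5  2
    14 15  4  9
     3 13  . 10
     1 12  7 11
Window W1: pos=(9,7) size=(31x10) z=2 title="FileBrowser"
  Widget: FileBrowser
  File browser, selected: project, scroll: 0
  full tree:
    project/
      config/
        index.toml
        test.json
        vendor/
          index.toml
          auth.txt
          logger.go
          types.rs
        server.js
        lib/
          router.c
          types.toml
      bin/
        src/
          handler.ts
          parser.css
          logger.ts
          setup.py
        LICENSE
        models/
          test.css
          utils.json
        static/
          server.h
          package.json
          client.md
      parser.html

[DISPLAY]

            ┃│  6 │  8 │  5 │  2 │         
            ┃├────┼────┼────┼────┤         
            ┃│ 14 │ 15 │  4 │  9 │         
         ┏━━━━━━━━━━━━━━━━━━━━━━━━━━━━━┓   
         ┃ FileBrowser                 ┃   
         ┠─────────────────────────────┨   
         ┃> [-] project/               ┃   
         ┃    [+] config/              ┃   
         ┃    [+] bin/                 ┃   
         ┃    parser.html              ┃   
         ┃                             ┃   
         ┃                             ┃   
         ┗━━━━━━━━━━━━━━━━━━━━━━━━━━━━━┛   
            ┃                              
            ┃                              


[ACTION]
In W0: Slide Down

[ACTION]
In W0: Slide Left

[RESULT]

            ┃│  6 │  8 │  5 │  2 │         
            ┃├────┼────┼────┼────┤         
            ┃│ 14 │ 15 │  9 │    │         
         ┏━━━━━━━━━━━━━━━━━━━━━━━━━━━━━┓   
         ┃ FileBrowser                 ┃   
         ┠─────────────────────────────┨   
         ┃> [-] project/               ┃   
         ┃    [+] config/              ┃   
         ┃    [+] bin/                 ┃   
         ┃    parser.html              ┃   
         ┃                             ┃   
         ┃                             ┃   
         ┗━━━━━━━━━━━━━━━━━━━━━━━━━━━━━┛   
            ┃                              
            ┃                              


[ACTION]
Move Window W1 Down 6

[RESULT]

            ┃│  6 │  8 │  5 │  2 │         
            ┃├────┼────┼────┼────┤         
            ┃│ 14 │ 15 │  9 │    │         
            ┃├────┼────┼────┼────┤         
            ┃│  3 │ 13 │  4 │ 10 │         
         ┏━━━━━━━━━━━━━━━━━━━━━━━━━━━━━┓   
         ┃ FileBrowser                 ┃   
         ┠─────────────────────────────┨   
         ┃> [-] project/               ┃   
         ┃    [+] config/              ┃   
         ┃    [+] bin/                 ┃   
         ┃    parser.html              ┃   
         ┃                             ┃   
         ┃                             ┃   
         ┗━━━━━━━━━━━━━━━━━━━━━━━━━━━━━┛   


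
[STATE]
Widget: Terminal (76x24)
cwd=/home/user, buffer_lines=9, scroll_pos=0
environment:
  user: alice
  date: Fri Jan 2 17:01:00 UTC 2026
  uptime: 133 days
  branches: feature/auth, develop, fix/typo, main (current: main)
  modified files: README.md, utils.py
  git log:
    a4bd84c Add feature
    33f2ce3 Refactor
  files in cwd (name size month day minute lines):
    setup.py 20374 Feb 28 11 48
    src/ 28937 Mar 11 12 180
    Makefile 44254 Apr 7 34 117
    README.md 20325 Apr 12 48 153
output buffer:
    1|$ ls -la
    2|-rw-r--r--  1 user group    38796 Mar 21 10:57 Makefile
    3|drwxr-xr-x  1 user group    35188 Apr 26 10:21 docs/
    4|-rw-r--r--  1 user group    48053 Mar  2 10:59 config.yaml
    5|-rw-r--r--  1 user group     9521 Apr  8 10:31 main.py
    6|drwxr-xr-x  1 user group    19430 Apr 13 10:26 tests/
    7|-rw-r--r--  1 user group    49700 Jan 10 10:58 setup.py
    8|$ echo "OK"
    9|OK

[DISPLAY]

$ ls -la                                                                    
-rw-r--r--  1 user group    38796 Mar 21 10:57 Makefile                     
drwxr-xr-x  1 user group    35188 Apr 26 10:21 docs/                        
-rw-r--r--  1 user group    48053 Mar  2 10:59 config.yaml                  
-rw-r--r--  1 user group     9521 Apr  8 10:31 main.py                      
drwxr-xr-x  1 user group    19430 Apr 13 10:26 tests/                       
-rw-r--r--  1 user group    49700 Jan 10 10:58 setup.py                     
$ echo "OK"                                                                 
OK                                                                          
$ █                                                                         
                                                                            
                                                                            
                                                                            
                                                                            
                                                                            
                                                                            
                                                                            
                                                                            
                                                                            
                                                                            
                                                                            
                                                                            
                                                                            
                                                                            


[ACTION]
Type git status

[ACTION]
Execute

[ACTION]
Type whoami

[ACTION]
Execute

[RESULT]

$ ls -la                                                                    
-rw-r--r--  1 user group    38796 Mar 21 10:57 Makefile                     
drwxr-xr-x  1 user group    35188 Apr 26 10:21 docs/                        
-rw-r--r--  1 user group    48053 Mar  2 10:59 config.yaml                  
-rw-r--r--  1 user group     9521 Apr  8 10:31 main.py                      
drwxr-xr-x  1 user group    19430 Apr 13 10:26 tests/                       
-rw-r--r--  1 user group    49700 Jan 10 10:58 setup.py                     
$ echo "OK"                                                                 
OK                                                                          
$ git status                                                                
On branch main                                                              
Changes not staged for commit:                                              
                                                                            
        modified:   README.md                                               
        modified:   utils.py                                                
$ whoami                                                                    
alice                                                                       
$ █                                                                         
                                                                            
                                                                            
                                                                            
                                                                            
                                                                            
                                                                            


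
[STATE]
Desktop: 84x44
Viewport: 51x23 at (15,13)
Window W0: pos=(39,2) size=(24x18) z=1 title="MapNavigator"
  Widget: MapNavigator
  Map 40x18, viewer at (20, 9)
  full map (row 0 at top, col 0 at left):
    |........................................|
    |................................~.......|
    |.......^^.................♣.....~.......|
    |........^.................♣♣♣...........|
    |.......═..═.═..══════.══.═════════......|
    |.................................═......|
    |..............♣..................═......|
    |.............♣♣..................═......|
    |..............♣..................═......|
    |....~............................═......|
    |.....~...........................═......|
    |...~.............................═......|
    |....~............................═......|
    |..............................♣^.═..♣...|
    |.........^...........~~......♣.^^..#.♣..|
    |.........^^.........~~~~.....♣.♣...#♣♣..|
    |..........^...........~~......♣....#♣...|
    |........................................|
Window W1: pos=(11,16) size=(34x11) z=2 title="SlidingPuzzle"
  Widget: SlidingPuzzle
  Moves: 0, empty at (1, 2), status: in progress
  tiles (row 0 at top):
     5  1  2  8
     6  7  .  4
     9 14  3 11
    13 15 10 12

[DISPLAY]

                        ┃......................┃   
                        ┃......................┃   
                        ┃......................┃   
━━━━━━━━━━━━━━━━━━━━━━━━━━━━━┓................♣┃   
idingPuzzle                  ┃.......~~......♣.┃   
─────────────────────────────┨......~~~~.....♣.┃   
──┬────┬────┬────┐           ┃━━━━━━━━━━━━━━━━━┛   
5 │  1 │  2 │  8 │           ┃                     
──┼────┼────┼────┤           ┃                     
6 │  7 │    │  4 │           ┃                     
──┼────┼────┼────┤           ┃                     
9 │ 14 │  3 │ 11 │           ┃                     
──┼────┼────┼────┤           ┃                     
━━━━━━━━━━━━━━━━━━━━━━━━━━━━━┛                     
                                                   
                                                   
                                                   
                                                   
                                                   
                                                   
                                                   
                                                   
                                                   


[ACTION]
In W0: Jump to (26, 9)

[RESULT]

                        ┃..................═...┃   
                        ┃..................═...┃   
                        ┃..................═...┃   
━━━━━━━━━━━━━━━━━━━━━━━━━━━━━┓..........♣^.═..♣┃   
idingPuzzle                  ┃.~~......♣.^^..#.┃   
─────────────────────────────┨~~~~.....♣.♣...#♣┃   
──┬────┬────┬────┐           ┃━━━━━━━━━━━━━━━━━┛   
5 │  1 │  2 │  8 │           ┃                     
──┼────┼────┼────┤           ┃                     
6 │  7 │    │  4 │           ┃                     
──┼────┼────┼────┤           ┃                     
9 │ 14 │  3 │ 11 │           ┃                     
──┼────┼────┼────┤           ┃                     
━━━━━━━━━━━━━━━━━━━━━━━━━━━━━┛                     
                                                   
                                                   
                                                   
                                                   
                                                   
                                                   
                                                   
                                                   
                                                   


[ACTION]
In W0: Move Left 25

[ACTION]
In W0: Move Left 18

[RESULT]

                        ┃           .....~.....┃   
                        ┃           ...~.......┃   
                        ┃           ....~......┃   
━━━━━━━━━━━━━━━━━━━━━━━━━━━━━┓      ...........┃   
idingPuzzle                  ┃      .........^.┃   
─────────────────────────────┨      .........^^┃   
──┬────┬────┬────┐           ┃━━━━━━━━━━━━━━━━━┛   
5 │  1 │  2 │  8 │           ┃                     
──┼────┼────┼────┤           ┃                     
6 │  7 │    │  4 │           ┃                     
──┼────┼────┼────┤           ┃                     
9 │ 14 │  3 │ 11 │           ┃                     
──┼────┼────┼────┤           ┃                     
━━━━━━━━━━━━━━━━━━━━━━━━━━━━━┛                     
                                                   
                                                   
                                                   
                                                   
                                                   
                                                   
                                                   
                                                   
                                                   
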